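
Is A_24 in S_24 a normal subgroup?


H = A_24 in S_24
A_24 has index 2 in S_24, and every subgroup of index 2 is normal

Yes, normal subgroup


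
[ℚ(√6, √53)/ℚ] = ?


[ℚ(√6,√53):ℚ] = [ℚ(√6,√53):ℚ(√6)]·[ℚ(√6):ℚ] = 2·2 = 4

[ℚ(√6, √53)/ℚ] = 4


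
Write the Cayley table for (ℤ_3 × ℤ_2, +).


Elements: {(0,0), (0,1), (1,0), (1,1), (2,0), (2,1)}
Operation: componentwise addition mod (3, 2)
Entry (a, b) = ((a₁+b₁) mod 3, (a₂+b₂) mod 2)

Cayley table:
      | (0,0) | (0,1) | (1,0) | (1,1) | (2,0) | (2,1)
(0,0) | (0,0) | (0,1) | (1,0) | (1,1) | (2,0) | (2,1)
(0,1) | (0,1) | (0,0) | (1,1) | (1,0) | (2,1) | (2,0)
(1,0) | (1,0) | (1,1) | (2,0) | (2,1) | (0,0) | (0,1)
(1,1) | (1,1) | (1,0) | (2,1) | (2,0) | (0,1) | (0,0)
(2,0) | (2,0) | (2,1) | (0,0) | (0,1) | (1,0) | (1,1)
(2,1) | (2,1) | (2,0) | (0,1) | (0,0) | (1,1) | (1,0)


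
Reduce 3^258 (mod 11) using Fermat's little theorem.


Fermat's little theorem: if p is prime and gcd(a,p)=1, then a^(p-1) ≡ 1 (mod p)
p = 11 is prime, gcd(3,11) = 1
Reduce exponent: 258 mod 10 = 8
So 3^258 ≡ 3^8 (mod 11)
3^8 mod 11 = 5

3^258 ≡ 5 (mod 11)


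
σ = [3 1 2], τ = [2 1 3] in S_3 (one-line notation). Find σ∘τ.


σ∘τ: apply τ first, then σ
1 →τ 2 →σ 1
2 →τ 1 →σ 3
3 →τ 3 →σ 2

σ∘τ = [1 3 2]


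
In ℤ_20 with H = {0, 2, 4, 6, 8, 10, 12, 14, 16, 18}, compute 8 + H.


8 + H = {8 + h (mod 20) : h ∈ H}
8+0=8, 8+2=10, 8+4=12, 8+6=14, 8+8=16, 8+10=18, 8+12=0, 8+14=2, 8+16=4, 8+18=6
8 + H = {0, 2, 4, 6, 8, 10, 12, 14, 16, 18} = 0 + H

8 + H = {0, 2, 4, 6, 8, 10, 12, 14, 16, 18}


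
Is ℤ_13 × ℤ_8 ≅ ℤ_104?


Comparing ℤ_13 × ℤ_8 and ℤ_104:
gcd(13,8) = 1, so ℤ_13 × ℤ_8 ≅ ℤ_104 (CRT)

Yes, ℤ_13 × ℤ_8 ≅ ℤ_104


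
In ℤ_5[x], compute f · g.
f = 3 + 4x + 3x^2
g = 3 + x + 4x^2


Expand and collect like terms; reduce coefficients mod 5:
x^0: 3·3 = 9 ≡ 4 (mod 5)
x^1: 3·1 + 4·3 = 15 ≡ 0 (mod 5)
x^2: 3·4 + 4·1 + 3·3 = 25 ≡ 0 (mod 5)
x^3: 4·4 + 3·1 = 19 ≡ 4 (mod 5)
x^4: 3·4 = 12 ≡ 2 (mod 5)
Result: 4 + 4x^3 + 2x^4

f · g = 4 + 4x^3 + 2x^4


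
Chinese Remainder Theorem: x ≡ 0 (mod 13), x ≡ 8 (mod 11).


m₁ = 13, m₂ = 11, gcd = 1, so CRT applies. M = m₁·m₂ = 143
Let M₁ = M/m₁ = 11, M₂ = M/m₂ = 13
Find y₁ ≡ M₁⁻¹ (mod m₁): 11⁻¹ ≡ 6 (mod 13)
Find y₂ ≡ M₂⁻¹ (mod m₂): 13⁻¹ ≡ 6 (mod 11)
x = a₁·M₁·y₁ + a₂·M₂·y₂ = 0·11·6 + 8·13·6 = 624
Reduce mod 143: x ≡ 52
Check: 52 mod 13 = 0 ✓, 52 mod 11 = 8 ✓

x ≡ 52 (mod 143)


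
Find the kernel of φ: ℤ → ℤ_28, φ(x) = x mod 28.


Kernel = preimage of identity
ker(φ) = {x ∈ ℤ : x ≡ 0 (mod 28)} = 28ℤ = {0, ±28, ±56, ...}

ker(φ) = 28ℤ


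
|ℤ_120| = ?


ℤ_n has n elements.

|ℤ_120| = 120


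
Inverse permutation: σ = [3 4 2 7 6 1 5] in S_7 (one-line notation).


To find σ⁻¹, swap domain and range:
σ(1) = 3 → σ⁻¹(3) = 1
σ(2) = 4 → σ⁻¹(4) = 2
σ(3) = 2 → σ⁻¹(2) = 3
σ(4) = 7 → σ⁻¹(7) = 4
σ(5) = 6 → σ⁻¹(6) = 5
σ(6) = 1 → σ⁻¹(1) = 6
σ(7) = 5 → σ⁻¹(5) = 7

σ⁻¹ = [6 3 1 2 7 5 4]


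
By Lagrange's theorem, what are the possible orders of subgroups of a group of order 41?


Lagrange's theorem: |H| divides |G|
|G| = 41
Divisors of 41: 1, 41

Possible subgroup orders: {1, 41}


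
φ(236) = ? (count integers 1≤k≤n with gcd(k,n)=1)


Factor n: 236 = 2^2 × 59
φ(n) = n · ∏(1 - 1/p) over distinct primes p | n
φ(236) = 236 · (1 - 1/2) · (1 - 1/59) = 116

φ(236) = 116


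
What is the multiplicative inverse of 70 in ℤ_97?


Use the extended Euclidean algorithm to write 1 = 70·s + 97·t; then s mod 97 is the inverse.
Euclidean algorithm:
  70 = 0·97 + 70
  97 = 1·70 + 27
  70 = 2·27 + 16
  27 = 1·16 + 11
  16 = 1·11 + 5
  11 = 2·5 + 1
  5 = 5·1 + 0
gcd(70,97) = 1
Back-substitution gives: 70·(-18) + 97·(13) = 1
So 70⁻¹ ≡ -18 ≡ 79 (mod 97)
Check: 70 × 79 = 5530 ≡ 1 (mod 97) ✓

70⁻¹ ≡ 79 (mod 97)


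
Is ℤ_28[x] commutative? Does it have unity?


ℤ_28 has zero divisors (2·14 ≡ 0), and these lift to constant zero divisors in ℤ_28[x]; so not an integral domain
Commutative: Yes
Integral domain: No
Has unity: Yes

ℤ_28[x]: Commutative=Yes, Unity=Yes


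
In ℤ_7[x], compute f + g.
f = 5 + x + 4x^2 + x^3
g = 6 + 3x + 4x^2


Add coefficients mod 7:
x^0: 5 + 6 = 4 (mod 7)
x^1: 1 + 3 = 4 (mod 7)
x^2: 4 + 4 = 1 (mod 7)
x^3: 1 + 0 = 1 (mod 7)
Result: 4 + 4x + x^2 + x^3

f + g = 4 + 4x + x^2 + x^3


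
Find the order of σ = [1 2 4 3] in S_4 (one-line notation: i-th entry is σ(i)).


Cycle decomposition: (3 4)
Cycle lengths: 2
Order = lcm(2) = 2

ord(σ) = 2


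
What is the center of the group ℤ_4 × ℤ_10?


Z(G) = {g ∈ G | gx = xg for all x ∈ G}
Direct product of abelian groups is abelian, so Z(G) = G

Z(ℤ_4 × ℤ_10) = ℤ_4 × ℤ_10


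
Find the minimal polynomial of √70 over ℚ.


√70 satisfies x² - 70 = 0, irreducible over ℚ since 70 is squarefree

Minimal polynomial: x² - 70


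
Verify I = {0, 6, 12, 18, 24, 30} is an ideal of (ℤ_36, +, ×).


Check ideal conditions for I = {0, 6, 12, 18, 24, 30} in ℤ_36:
(1) I is an additive subgroup? Yes
(2) For r ∈ ℤ_36 and a ∈ I: r·a ∈ I? Yes

Yes, I is an ideal of ℤ_36


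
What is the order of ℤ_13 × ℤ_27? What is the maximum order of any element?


|ℤ_13 × ℤ_27| = 13 × 27 = 351
Max element order = lcm(13,27) = 351
Cyclic? Yes (gcd=1)

|ℤ_13×ℤ_27| = 351, max element order = 351


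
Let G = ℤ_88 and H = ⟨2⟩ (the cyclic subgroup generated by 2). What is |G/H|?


|⟨2⟩| = n / gcd(2, 88) = 88 / 2 = 44
H is normal (ℤ_88 is abelian).
|G/H| = |G| / |H| = 88 / 44 = 2

|G/H| = 2


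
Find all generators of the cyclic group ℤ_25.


g generates ℤ_n iff gcd(g,n) = 1
Prime factors of 25: 5
Generators are g ∈ {1,...,24} not divisible by any of these primes.
Generators: {1, 2, 3, 4, 6, 7, 8, 9, 11, 12, 13, 14, 16, 17, 18, 19, 21, 22, 23, 24}
Number of generators = φ(25) = 20

Generators of ℤ_25 = {1, 2, 3, 4, 6, 7, 8, 9, 11, 12, 13, 14, 16, 17, 18, 19, 21, 22, 23, 24}


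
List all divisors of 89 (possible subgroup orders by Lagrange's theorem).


Lagrange's theorem: |H| divides |G|
|G| = 89
Divisors of 89: 1, 89

Possible subgroup orders: {1, 89}


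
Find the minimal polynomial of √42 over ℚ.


√42 satisfies x² - 42 = 0, irreducible over ℚ since 42 is squarefree

Minimal polynomial: x² - 42


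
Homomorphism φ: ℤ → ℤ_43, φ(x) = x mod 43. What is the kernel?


Kernel = preimage of identity
ker(φ) = {x ∈ ℤ : x ≡ 0 (mod 43)} = 43ℤ = {0, ±43, ±86, ...}

ker(φ) = 43ℤ


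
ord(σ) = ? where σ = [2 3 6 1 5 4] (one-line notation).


Cycle decomposition: (1 2 3 6 4)
Cycle lengths: 5
Order = lcm(5) = 5

ord(σ) = 5


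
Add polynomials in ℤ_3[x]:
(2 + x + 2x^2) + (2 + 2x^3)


Add coefficients mod 3:
x^0: 2 + 2 = 1 (mod 3)
x^1: 1 + 0 = 1 (mod 3)
x^2: 2 + 0 = 2 (mod 3)
x^3: 0 + 2 = 2 (mod 3)
Result: 1 + x + 2x^2 + 2x^3

f + g = 1 + x + 2x^2 + 2x^3


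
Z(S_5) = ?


Z(G) = {g ∈ G | gx = xg for all x ∈ G}
S_n is non-abelian for n ≥ 3; Z(S_5) is trivial

Z(S_5) = {e}


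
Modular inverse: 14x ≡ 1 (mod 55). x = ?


Use the extended Euclidean algorithm to write 1 = 14·s + 55·t; then s mod 55 is the inverse.
Euclidean algorithm:
  14 = 0·55 + 14
  55 = 3·14 + 13
  14 = 1·13 + 1
  13 = 13·1 + 0
gcd(14,55) = 1
Back-substitution gives: 14·(4) + 55·(-1) = 1
So 14⁻¹ ≡ 4 ≡ 4 (mod 55)
Check: 14 × 4 = 56 ≡ 1 (mod 55) ✓

14⁻¹ ≡ 4 (mod 55)


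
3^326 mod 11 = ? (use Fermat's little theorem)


Fermat's little theorem: if p is prime and gcd(a,p)=1, then a^(p-1) ≡ 1 (mod p)
p = 11 is prime, gcd(3,11) = 1
Reduce exponent: 326 mod 10 = 6
So 3^326 ≡ 3^6 (mod 11)
3^6 mod 11 = 3

3^326 ≡ 3 (mod 11)


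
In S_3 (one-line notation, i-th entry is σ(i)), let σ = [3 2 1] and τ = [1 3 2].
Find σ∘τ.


σ∘τ: apply τ first, then σ
1 →τ 1 →σ 3
2 →τ 3 →σ 1
3 →τ 2 →σ 2

σ∘τ = [3 1 2]


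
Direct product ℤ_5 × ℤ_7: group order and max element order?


|ℤ_5 × ℤ_7| = 5 × 7 = 35
Max element order = lcm(5,7) = 35
Cyclic? Yes (gcd=1)

|ℤ_5×ℤ_7| = 35, max element order = 35


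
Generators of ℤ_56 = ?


g generates ℤ_n iff gcd(g,n) = 1
Prime factors of 56: 2, 7
Generators are g ∈ {1,...,55} not divisible by any of these primes.
Generators: {1, 3, 5, 9, 11, 13, 15, 17, 19, 23, 25, 27, 29, 31, 33, 37, 39, 41, 43, 45, 47, 51, 53, 55}
Number of generators = φ(56) = 24

Generators of ℤ_56 = {1, 3, 5, 9, 11, 13, 15, 17, 19, 23, 25, 27, 29, 31, 33, 37, 39, 41, 43, 45, 47, 51, 53, 55}


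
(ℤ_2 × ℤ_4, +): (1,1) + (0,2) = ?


Operation: componentwise addition mod (2, 4)
(1,1) + (0,2) = ((a₁+b₁) mod 2, (a₂+b₂) mod 4) with a = (1,1), b = (0,2)

(1,1) + (0,2) = (1,3)


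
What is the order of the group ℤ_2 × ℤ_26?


|A × B| = |A| · |B|
|ℤ_2 × ℤ_26| = 2 × 26 = 52

|ℤ_2 × ℤ_26| = 52


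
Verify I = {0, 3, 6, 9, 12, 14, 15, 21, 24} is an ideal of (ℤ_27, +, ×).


Check ideal conditions for I = {0, 3, 6, 9, 12, 14, 15, 21, 24} in ℤ_27:
(1) I is an additive subgroup? No
(2) For r ∈ ℤ_27 and a ∈ I: r·a ∈ I? No  [counterexample: r=2, a=9, r·a mod 27 = 18 ∉ I]

No, I is not an ideal of ℤ_27


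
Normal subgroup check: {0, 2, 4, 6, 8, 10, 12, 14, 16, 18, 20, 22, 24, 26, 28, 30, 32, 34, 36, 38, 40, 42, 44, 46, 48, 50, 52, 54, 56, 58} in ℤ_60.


H = {0, 2, 4, 6, 8, 10, 12, 14, 16, 18, 20, 22, 24, 26, 28, 30, 32, 34, 36, 38, 40, 42, 44, 46, 48, 50, 52, 54, 56, 58} in ℤ_60
ℤ_60 is abelian; every subgroup of an abelian group is normal

Yes, normal subgroup


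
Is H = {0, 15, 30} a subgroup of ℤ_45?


Subgroup test for H = {0, 15, 30} in (ℤ_45, +):
(1) 0 ∈ H? Yes
(2) Closure: for all a,b ∈ H, (a+b) mod 45 ∈ H? Yes
(3) Inverses: for all a ∈ H, -a mod 45 ∈ H? Yes

Yes, H is a subgroup of ℤ_45


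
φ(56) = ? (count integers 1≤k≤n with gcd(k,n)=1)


Factor n: 56 = 2^3 × 7
φ(n) = n · ∏(1 - 1/p) over distinct primes p | n
φ(56) = 56 · (1 - 1/2) · (1 - 1/7) = 24

φ(56) = 24


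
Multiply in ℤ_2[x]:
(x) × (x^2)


Expand and collect like terms; reduce coefficients mod 2:
x^0: 0·0 = 0 ≡ 0 (mod 2)
x^1: 0·0 + 1·0 = 0 ≡ 0 (mod 2)
x^2: 0·1 + 1·0 = 0 ≡ 0 (mod 2)
x^3: 1·1 = 1 ≡ 1 (mod 2)
Result: x^3

f · g = x^3


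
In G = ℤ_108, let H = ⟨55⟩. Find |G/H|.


|⟨55⟩| = n / gcd(55, 108) = 108 / 1 = 108
H is normal (ℤ_108 is abelian).
|G/H| = |G| / |H| = 108 / 108 = 1

|G/H| = 1


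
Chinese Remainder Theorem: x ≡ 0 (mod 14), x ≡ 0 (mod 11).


m₁ = 14, m₂ = 11, gcd = 1, so CRT applies. M = m₁·m₂ = 154
Let M₁ = M/m₁ = 11, M₂ = M/m₂ = 14
Find y₁ ≡ M₁⁻¹ (mod m₁): 11⁻¹ ≡ 9 (mod 14)
Find y₂ ≡ M₂⁻¹ (mod m₂): 14⁻¹ ≡ 4 (mod 11)
x = a₁·M₁·y₁ + a₂·M₂·y₂ = 0·11·9 + 0·14·4 = 0
Reduce mod 154: x ≡ 0
Check: 0 mod 14 = 0 ✓, 0 mod 11 = 0 ✓

x ≡ 0 (mod 154)


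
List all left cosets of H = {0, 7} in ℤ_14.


H = {0, 7}, |H| = 2
Number of cosets = |G|/|H| = 14/2 = 7
0 + H = {0, 7}
1 + H = {1, 8}
2 + H = {2, 9}
3 + H = {3, 10}
4 + H = {4, 11}
5 + H = {5, 12}
6 + H = {6, 13}

Cosets: 0+H={0,7}; 1+H={1,8}; 2+H={2,9}; 3+H={3,10}; 4+H={4,11}; 5+H={5,12}; 6+H={6,13}


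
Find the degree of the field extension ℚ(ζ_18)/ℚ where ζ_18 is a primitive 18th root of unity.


[ℚ(ζ_n):ℚ] = deg Φ_n(x) = φ(n). Here φ(18) = 6

[ℚ(ζ_18)/ℚ where ζ_18 is a primitive 18th root of unity] = 6


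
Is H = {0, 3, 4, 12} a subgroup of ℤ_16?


Subgroup test for H = {0, 3, 4, 12} in (ℤ_16, +):
(1) 0 ∈ H? Yes
(2) Closure: for all a,b ∈ H, (a+b) mod 16 ∈ H? No  [counterexample: 3 + 3 = 6 ∉ H]
(3) Inverses: for all a ∈ H, -a mod 16 ∈ H? No

No, H is not a subgroup of ℤ_16


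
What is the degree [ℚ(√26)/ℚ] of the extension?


√26 has minimal polynomial x² - 26 (irreducible over ℚ since 26 is squarefree)

[ℚ(√26)/ℚ] = 2


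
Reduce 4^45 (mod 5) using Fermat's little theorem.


Fermat's little theorem: if p is prime and gcd(a,p)=1, then a^(p-1) ≡ 1 (mod p)
p = 5 is prime, gcd(4,5) = 1
Reduce exponent: 45 mod 4 = 1
So 4^45 ≡ 4^1 (mod 5)
4^1 mod 5 = 4

4^45 ≡ 4 (mod 5)


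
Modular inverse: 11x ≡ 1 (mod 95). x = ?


Use the extended Euclidean algorithm to write 1 = 11·s + 95·t; then s mod 95 is the inverse.
Euclidean algorithm:
  11 = 0·95 + 11
  95 = 8·11 + 7
  11 = 1·7 + 4
  7 = 1·4 + 3
  4 = 1·3 + 1
  3 = 3·1 + 0
gcd(11,95) = 1
Back-substitution gives: 11·(26) + 95·(-3) = 1
So 11⁻¹ ≡ 26 ≡ 26 (mod 95)
Check: 11 × 26 = 286 ≡ 1 (mod 95) ✓

11⁻¹ ≡ 26 (mod 95)


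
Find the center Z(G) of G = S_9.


Z(G) = {g ∈ G | gx = xg for all x ∈ G}
S_n is non-abelian for n ≥ 3; Z(S_9) is trivial

Z(S_9) = {e}


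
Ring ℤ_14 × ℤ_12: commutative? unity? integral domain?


Direct product ring; commutative with unity (1,1); but (1,0)·(0,1) = (0,0) gives zero divisors, so not an integral domain
Commutative: Yes
Integral domain: No
Has unity: Yes

ℤ_14 × ℤ_12: Commutative=Yes, Unity=Yes


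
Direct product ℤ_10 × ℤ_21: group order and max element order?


|ℤ_10 × ℤ_21| = 10 × 21 = 210
Max element order = lcm(10,21) = 210
Cyclic? Yes (gcd=1)

|ℤ_10×ℤ_21| = 210, max element order = 210


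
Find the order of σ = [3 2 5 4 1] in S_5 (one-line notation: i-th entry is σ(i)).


Cycle decomposition: (1 3 5)
Cycle lengths: 3
Order = lcm(3) = 3

ord(σ) = 3


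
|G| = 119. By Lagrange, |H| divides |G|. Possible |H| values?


Lagrange's theorem: |H| divides |G|
|G| = 119
Divisors of 119: 1, 7, 17, 119

Possible subgroup orders: {1, 7, 17, 119}


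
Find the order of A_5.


|A_n| = n!/2 (even permutations)
|A_5| = 5!/2 = 120/2 = 60

|A_5| = 60


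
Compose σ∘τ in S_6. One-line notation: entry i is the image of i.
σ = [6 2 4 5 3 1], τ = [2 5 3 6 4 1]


σ∘τ: apply τ first, then σ
1 →τ 2 →σ 2
2 →τ 5 →σ 3
3 →τ 3 →σ 4
4 →τ 6 →σ 1
5 →τ 4 →σ 5
6 →τ 1 →σ 6

σ∘τ = [2 3 4 1 5 6]


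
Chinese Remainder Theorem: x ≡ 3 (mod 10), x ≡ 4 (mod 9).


m₁ = 10, m₂ = 9, gcd = 1, so CRT applies. M = m₁·m₂ = 90
Let M₁ = M/m₁ = 9, M₂ = M/m₂ = 10
Find y₁ ≡ M₁⁻¹ (mod m₁): 9⁻¹ ≡ 9 (mod 10)
Find y₂ ≡ M₂⁻¹ (mod m₂): 10⁻¹ ≡ 1 (mod 9)
x = a₁·M₁·y₁ + a₂·M₂·y₂ = 3·9·9 + 4·10·1 = 283
Reduce mod 90: x ≡ 13
Check: 13 mod 10 = 3 ✓, 13 mod 9 = 4 ✓

x ≡ 13 (mod 90)


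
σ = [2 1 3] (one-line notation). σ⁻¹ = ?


To find σ⁻¹, swap domain and range:
σ(1) = 2 → σ⁻¹(2) = 1
σ(2) = 1 → σ⁻¹(1) = 2
σ(3) = 3 → σ⁻¹(3) = 3

σ⁻¹ = [2 1 3]


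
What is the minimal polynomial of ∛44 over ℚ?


∛44 satisfies x³ - 44 = 0, irreducible over ℚ (no rational root; 44 is not a perfect cube)

Minimal polynomial: x³ - 44


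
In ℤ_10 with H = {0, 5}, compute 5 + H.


5 + H = {5 + h (mod 10) : h ∈ H}
5+0=5, 5+5=0
5 + H = {0, 5} = 0 + H

5 + H = {0, 5}


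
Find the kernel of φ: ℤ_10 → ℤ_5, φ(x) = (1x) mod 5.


Kernel = preimage of identity
ker(φ) = {x ∈ ℤ_10 : 1x ≡ 0 (mod 5)}. Since 5 | 10, φ is well-defined. The kernel is the cyclic subgroup ⟨5⟩ of ℤ_10 (order 2), i.e. {0, 5}

ker(φ) = {0, 5}


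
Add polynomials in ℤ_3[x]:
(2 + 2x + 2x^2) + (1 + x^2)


Add coefficients mod 3:
x^0: 2 + 1 = 0 (mod 3)
x^1: 2 + 0 = 2 (mod 3)
x^2: 2 + 1 = 0 (mod 3)
Result: 2x

f + g = 2x


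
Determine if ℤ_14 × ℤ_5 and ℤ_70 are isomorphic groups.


Comparing ℤ_14 × ℤ_5 and ℤ_70:
gcd(14,5) = 1, so ℤ_14 × ℤ_5 ≅ ℤ_70 (CRT)

Yes, ℤ_14 × ℤ_5 ≅ ℤ_70


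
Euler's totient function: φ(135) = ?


Factor n: 135 = 3^3 × 5
φ(n) = n · ∏(1 - 1/p) over distinct primes p | n
φ(135) = 135 · (1 - 1/3) · (1 - 1/5) = 72

φ(135) = 72


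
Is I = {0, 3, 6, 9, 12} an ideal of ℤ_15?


Check ideal conditions for I = {0, 3, 6, 9, 12} in ℤ_15:
(1) I is an additive subgroup? Yes
(2) For r ∈ ℤ_15 and a ∈ I: r·a ∈ I? Yes

Yes, I is an ideal of ℤ_15


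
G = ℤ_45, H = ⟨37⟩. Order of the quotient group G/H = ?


|⟨37⟩| = n / gcd(37, 45) = 45 / 1 = 45
H is normal (ℤ_45 is abelian).
|G/H| = |G| / |H| = 45 / 45 = 1

|G/H| = 1


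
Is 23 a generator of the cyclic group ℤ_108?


g generates ℤ_n iff gcd(g, n) = 1
gcd(23, 108) = 1
Since gcd = 1, 23 is a generator.

Yes, 23 generates ℤ_108


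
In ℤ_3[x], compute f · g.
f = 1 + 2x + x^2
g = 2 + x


Expand and collect like terms; reduce coefficients mod 3:
x^0: 1·2 = 2 ≡ 2 (mod 3)
x^1: 1·1 + 2·2 = 5 ≡ 2 (mod 3)
x^2: 2·1 + 1·2 = 4 ≡ 1 (mod 3)
x^3: 1·1 = 1 ≡ 1 (mod 3)
Result: 2 + 2x + x^2 + x^3

f · g = 2 + 2x + x^2 + x^3


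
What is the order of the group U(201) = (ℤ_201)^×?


U(n) is the group of units mod n; |U(n)| = φ(n)
|U(201)| = φ(201) = 132

|U(201) = (ℤ_201)^×| = 132


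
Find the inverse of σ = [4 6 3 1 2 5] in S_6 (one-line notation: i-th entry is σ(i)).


To find σ⁻¹, swap domain and range:
σ(1) = 4 → σ⁻¹(4) = 1
σ(2) = 6 → σ⁻¹(6) = 2
σ(3) = 3 → σ⁻¹(3) = 3
σ(4) = 1 → σ⁻¹(1) = 4
σ(5) = 2 → σ⁻¹(2) = 5
σ(6) = 5 → σ⁻¹(5) = 6

σ⁻¹ = [4 5 3 1 6 2]


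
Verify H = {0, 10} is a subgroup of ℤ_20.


Subgroup test for H = {0, 10} in (ℤ_20, +):
(1) 0 ∈ H? Yes
(2) Closure: for all a,b ∈ H, (a+b) mod 20 ∈ H? Yes
(3) Inverses: for all a ∈ H, -a mod 20 ∈ H? Yes

Yes, H is a subgroup of ℤ_20


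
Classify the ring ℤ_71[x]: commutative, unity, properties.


ℤ_71 is a field (n prime), so ℤ_71[x] is a commutative integral domain with unity
Commutative: Yes
Integral domain: Yes
Has unity: Yes

ℤ_71[x]: Commutative=Yes, Unity=Yes


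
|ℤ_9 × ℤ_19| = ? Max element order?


|ℤ_9 × ℤ_19| = 9 × 19 = 171
Max element order = lcm(9,19) = 171
Cyclic? Yes (gcd=1)

|ℤ_9×ℤ_19| = 171, max element order = 171


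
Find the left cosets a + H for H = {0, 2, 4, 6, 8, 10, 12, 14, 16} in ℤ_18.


H = {0, 2, 4, 6, 8, 10, 12, 14, 16}, |H| = 9
Number of cosets = |G|/|H| = 18/9 = 2
0 + H = {0, 2, 4, 6, 8, 10, 12, 14, 16}
1 + H = {1, 3, 5, 7, 9, 11, 13, 15, 17}

Cosets: 0+H={0,2,4,6,8,10,12,14,16}; 1+H={1,3,5,7,9,11,13,15,17}


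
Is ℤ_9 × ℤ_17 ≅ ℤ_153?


Comparing ℤ_9 × ℤ_17 and ℤ_153:
gcd(9,17) = 1, so ℤ_9 × ℤ_17 ≅ ℤ_153 (CRT)

Yes, ℤ_9 × ℤ_17 ≅ ℤ_153


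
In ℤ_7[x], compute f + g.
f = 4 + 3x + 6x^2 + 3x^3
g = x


Add coefficients mod 7:
x^0: 4 + 0 = 4 (mod 7)
x^1: 3 + 1 = 4 (mod 7)
x^2: 6 + 0 = 6 (mod 7)
x^3: 3 + 0 = 3 (mod 7)
Result: 4 + 4x + 6x^2 + 3x^3

f + g = 4 + 4x + 6x^2 + 3x^3


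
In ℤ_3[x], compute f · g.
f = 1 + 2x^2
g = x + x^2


Expand and collect like terms; reduce coefficients mod 3:
x^0: 1·0 = 0 ≡ 0 (mod 3)
x^1: 1·1 + 0·0 = 1 ≡ 1 (mod 3)
x^2: 1·1 + 0·1 + 2·0 = 1 ≡ 1 (mod 3)
x^3: 0·1 + 2·1 = 2 ≡ 2 (mod 3)
x^4: 2·1 = 2 ≡ 2 (mod 3)
Result: x + x^2 + 2x^3 + 2x^4

f · g = x + x^2 + 2x^3 + 2x^4


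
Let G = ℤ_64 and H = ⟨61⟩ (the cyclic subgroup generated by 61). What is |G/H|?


|⟨61⟩| = n / gcd(61, 64) = 64 / 1 = 64
H is normal (ℤ_64 is abelian).
|G/H| = |G| / |H| = 64 / 64 = 1

|G/H| = 1


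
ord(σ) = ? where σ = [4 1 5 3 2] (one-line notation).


Cycle decomposition: (1 4 3 5 2)
Cycle lengths: 5
Order = lcm(5) = 5

ord(σ) = 5


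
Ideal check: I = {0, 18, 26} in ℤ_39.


Check ideal conditions for I = {0, 18, 26} in ℤ_39:
(1) I is an additive subgroup? No
(2) For r ∈ ℤ_39 and a ∈ I: r·a ∈ I? No  [counterexample: r=2, a=18, r·a mod 39 = 36 ∉ I]

No, I is not an ideal of ℤ_39


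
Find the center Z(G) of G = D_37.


Z(G) = {g ∈ G | gx = xg for all x ∈ G}
For odd n, Z(D_n) = {e}: no nontrivial rotation commutes with all reflections

Z(D_37) = {e}


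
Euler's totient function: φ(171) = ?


Factor n: 171 = 3^2 × 19
φ(n) = n · ∏(1 - 1/p) over distinct primes p | n
φ(171) = 171 · (1 - 1/3) · (1 - 1/19) = 108

φ(171) = 108


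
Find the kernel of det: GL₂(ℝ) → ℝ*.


Kernel = preimage of identity
ker(det) = {A | det(A) = 1} = SL₂(ℝ)

ker(det) = SL₂(ℝ)


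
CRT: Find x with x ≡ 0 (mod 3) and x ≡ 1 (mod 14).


m₁ = 3, m₂ = 14, gcd = 1, so CRT applies. M = m₁·m₂ = 42
Let M₁ = M/m₁ = 14, M₂ = M/m₂ = 3
Find y₁ ≡ M₁⁻¹ (mod m₁): 14⁻¹ ≡ 2 (mod 3)
Find y₂ ≡ M₂⁻¹ (mod m₂): 3⁻¹ ≡ 5 (mod 14)
x = a₁·M₁·y₁ + a₂·M₂·y₂ = 0·14·2 + 1·3·5 = 15
Reduce mod 42: x ≡ 15
Check: 15 mod 3 = 0 ✓, 15 mod 14 = 1 ✓

x ≡ 15 (mod 42)


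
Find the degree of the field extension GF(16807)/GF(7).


GF(16807) = GF(7^5), so the extension degree is 5

[GF(16807)/GF(7)] = 5


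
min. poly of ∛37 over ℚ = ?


∛37 satisfies x³ - 37 = 0, irreducible over ℚ (no rational root; 37 is not a perfect cube)

Minimal polynomial: x³ - 37


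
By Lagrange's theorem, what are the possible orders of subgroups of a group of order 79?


Lagrange's theorem: |H| divides |G|
|G| = 79
Divisors of 79: 1, 79

Possible subgroup orders: {1, 79}


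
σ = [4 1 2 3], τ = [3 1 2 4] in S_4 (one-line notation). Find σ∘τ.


σ∘τ: apply τ first, then σ
1 →τ 3 →σ 2
2 →τ 1 →σ 4
3 →τ 2 →σ 1
4 →τ 4 →σ 3

σ∘τ = [2 4 1 3]


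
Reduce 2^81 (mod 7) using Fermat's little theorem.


Fermat's little theorem: if p is prime and gcd(a,p)=1, then a^(p-1) ≡ 1 (mod p)
p = 7 is prime, gcd(2,7) = 1
Reduce exponent: 81 mod 6 = 3
So 2^81 ≡ 2^3 (mod 7)
2^3 mod 7 = 1

2^81 ≡ 1 (mod 7)


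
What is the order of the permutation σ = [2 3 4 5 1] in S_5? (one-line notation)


Cycle decomposition: (1 2 3 4 5)
Cycle lengths: 5
Order = lcm(5) = 5

ord(σ) = 5


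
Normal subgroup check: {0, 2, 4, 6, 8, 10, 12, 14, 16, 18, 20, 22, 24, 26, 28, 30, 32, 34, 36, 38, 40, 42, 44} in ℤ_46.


H = {0, 2, 4, 6, 8, 10, 12, 14, 16, 18, 20, 22, 24, 26, 28, 30, 32, 34, 36, 38, 40, 42, 44} in ℤ_46
ℤ_46 is abelian; every subgroup of an abelian group is normal

Yes, normal subgroup


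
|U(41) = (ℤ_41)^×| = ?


U(n) is the group of units mod n; |U(n)| = φ(n)
|U(41)| = φ(41) = 40

|U(41) = (ℤ_41)^×| = 40


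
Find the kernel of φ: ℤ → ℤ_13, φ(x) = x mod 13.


Kernel = preimage of identity
ker(φ) = {x ∈ ℤ : x ≡ 0 (mod 13)} = 13ℤ = {0, ±13, ±26, ...}

ker(φ) = 13ℤ


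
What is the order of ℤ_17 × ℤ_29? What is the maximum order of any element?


|ℤ_17 × ℤ_29| = 17 × 29 = 493
Max element order = lcm(17,29) = 493
Cyclic? Yes (gcd=1)

|ℤ_17×ℤ_29| = 493, max element order = 493


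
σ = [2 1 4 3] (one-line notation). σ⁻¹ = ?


To find σ⁻¹, swap domain and range:
σ(1) = 2 → σ⁻¹(2) = 1
σ(2) = 1 → σ⁻¹(1) = 2
σ(3) = 4 → σ⁻¹(4) = 3
σ(4) = 3 → σ⁻¹(3) = 4

σ⁻¹ = [2 1 4 3]


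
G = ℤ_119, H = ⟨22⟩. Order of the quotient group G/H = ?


|⟨22⟩| = n / gcd(22, 119) = 119 / 1 = 119
H is normal (ℤ_119 is abelian).
|G/H| = |G| / |H| = 119 / 119 = 1

|G/H| = 1


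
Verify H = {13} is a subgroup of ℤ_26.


Subgroup test for H = {13} in (ℤ_26, +):
(1) 0 ∈ H? No
(2) Closure: for all a,b ∈ H, (a+b) mod 26 ∈ H? No  [counterexample: 13 + 13 = 0 ∉ H]
(3) Inverses: for all a ∈ H, -a mod 26 ∈ H? Yes

No, H is not a subgroup of ℤ_26


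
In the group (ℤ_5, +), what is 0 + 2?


Operation: addition mod 5
0 + 2 = (a + b) mod 5 with a = 0, b = 2

0 + 2 = 2


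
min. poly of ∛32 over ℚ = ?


∛32 satisfies x³ - 32 = 0, irreducible over ℚ (no rational root; 32 is not a perfect cube)

Minimal polynomial: x³ - 32


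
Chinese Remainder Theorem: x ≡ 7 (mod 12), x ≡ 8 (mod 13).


m₁ = 12, m₂ = 13, gcd = 1, so CRT applies. M = m₁·m₂ = 156
Let M₁ = M/m₁ = 13, M₂ = M/m₂ = 12
Find y₁ ≡ M₁⁻¹ (mod m₁): 13⁻¹ ≡ 1 (mod 12)
Find y₂ ≡ M₂⁻¹ (mod m₂): 12⁻¹ ≡ 12 (mod 13)
x = a₁·M₁·y₁ + a₂·M₂·y₂ = 7·13·1 + 8·12·12 = 1243
Reduce mod 156: x ≡ 151
Check: 151 mod 12 = 7 ✓, 151 mod 13 = 8 ✓

x ≡ 151 (mod 156)


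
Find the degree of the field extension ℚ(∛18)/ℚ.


∛18 has minimal polynomial x³ - 18 (irreducible over ℚ since 18 is not a perfect cube)

[ℚ(∛18)/ℚ] = 3


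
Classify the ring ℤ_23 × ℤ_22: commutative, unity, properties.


Direct product ring; commutative with unity (1,1); but (1,0)·(0,1) = (0,0) gives zero divisors, so not an integral domain
Commutative: Yes
Integral domain: No
Has unity: Yes

ℤ_23 × ℤ_22: Commutative=Yes, Unity=Yes


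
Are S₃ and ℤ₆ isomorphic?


Comparing S₃ and ℤ₆:
S₃ is non-abelian, ℤ₆ is abelian

No, S₃ ≇ ℤ₆


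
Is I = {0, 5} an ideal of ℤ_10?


Check ideal conditions for I = {0, 5} in ℤ_10:
(1) I is an additive subgroup? Yes
(2) For r ∈ ℤ_10 and a ∈ I: r·a ∈ I? Yes

Yes, I is an ideal of ℤ_10


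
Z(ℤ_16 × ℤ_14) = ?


Z(G) = {g ∈ G | gx = xg for all x ∈ G}
Direct product of abelian groups is abelian, so Z(G) = G

Z(ℤ_16 × ℤ_14) = ℤ_16 × ℤ_14


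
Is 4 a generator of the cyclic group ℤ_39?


g generates ℤ_n iff gcd(g, n) = 1
gcd(4, 39) = 1
Since gcd = 1, 4 is a generator.

Yes, 4 generates ℤ_39


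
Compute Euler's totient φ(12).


φ(n) = count of k ∈ {1,...,n} with gcd(k,n)=1
Coprimes to 12: {1, 5, 7, 11}
Count: 4

φ(12) = 4


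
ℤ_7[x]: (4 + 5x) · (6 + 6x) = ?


Expand and collect like terms; reduce coefficients mod 7:
x^0: 4·6 = 24 ≡ 3 (mod 7)
x^1: 4·6 + 5·6 = 54 ≡ 5 (mod 7)
x^2: 5·6 = 30 ≡ 2 (mod 7)
Result: 3 + 5x + 2x^2

f · g = 3 + 5x + 2x^2


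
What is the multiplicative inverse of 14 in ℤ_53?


Use the extended Euclidean algorithm to write 1 = 14·s + 53·t; then s mod 53 is the inverse.
Euclidean algorithm:
  14 = 0·53 + 14
  53 = 3·14 + 11
  14 = 1·11 + 3
  11 = 3·3 + 2
  3 = 1·2 + 1
  2 = 2·1 + 0
gcd(14,53) = 1
Back-substitution gives: 14·(19) + 53·(-5) = 1
So 14⁻¹ ≡ 19 ≡ 19 (mod 53)
Check: 14 × 19 = 266 ≡ 1 (mod 53) ✓

14⁻¹ ≡ 19 (mod 53)


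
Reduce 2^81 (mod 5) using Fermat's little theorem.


Fermat's little theorem: if p is prime and gcd(a,p)=1, then a^(p-1) ≡ 1 (mod p)
p = 5 is prime, gcd(2,5) = 1
Reduce exponent: 81 mod 4 = 1
So 2^81 ≡ 2^1 (mod 5)
2^1 mod 5 = 2

2^81 ≡ 2 (mod 5)


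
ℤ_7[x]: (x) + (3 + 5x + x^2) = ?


Add coefficients mod 7:
x^0: 0 + 3 = 3 (mod 7)
x^1: 1 + 5 = 6 (mod 7)
x^2: 0 + 1 = 1 (mod 7)
Result: 3 + 6x + x^2

f + g = 3 + 6x + x^2


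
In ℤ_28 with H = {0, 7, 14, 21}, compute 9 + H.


9 + H = {9 + h (mod 28) : h ∈ H}
9+0=9, 9+7=16, 9+14=23, 9+21=2
9 + H = {2, 9, 16, 23} = 2 + H

9 + H = {2, 9, 16, 23}


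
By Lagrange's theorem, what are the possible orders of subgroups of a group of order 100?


Lagrange's theorem: |H| divides |G|
|G| = 100
Divisors of 100: 1, 2, 4, 5, 10, 20, 25, 50, 100

Possible subgroup orders: {1, 2, 4, 5, 10, 20, 25, 50, 100}


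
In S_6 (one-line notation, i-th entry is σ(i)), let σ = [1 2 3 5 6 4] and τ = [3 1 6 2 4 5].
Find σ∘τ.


σ∘τ: apply τ first, then σ
1 →τ 3 →σ 3
2 →τ 1 →σ 1
3 →τ 6 →σ 4
4 →τ 2 →σ 2
5 →τ 4 →σ 5
6 →τ 5 →σ 6

σ∘τ = [3 1 4 2 5 6]


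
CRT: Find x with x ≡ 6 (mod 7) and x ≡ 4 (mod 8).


m₁ = 7, m₂ = 8, gcd = 1, so CRT applies. M = m₁·m₂ = 56
Let M₁ = M/m₁ = 8, M₂ = M/m₂ = 7
Find y₁ ≡ M₁⁻¹ (mod m₁): 8⁻¹ ≡ 1 (mod 7)
Find y₂ ≡ M₂⁻¹ (mod m₂): 7⁻¹ ≡ 7 (mod 8)
x = a₁·M₁·y₁ + a₂·M₂·y₂ = 6·8·1 + 4·7·7 = 244
Reduce mod 56: x ≡ 20
Check: 20 mod 7 = 6 ✓, 20 mod 8 = 4 ✓

x ≡ 20 (mod 56)


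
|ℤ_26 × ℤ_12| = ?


|A × B| = |A| · |B|
|ℤ_26 × ℤ_12| = 26 × 12 = 312

|ℤ_26 × ℤ_12| = 312


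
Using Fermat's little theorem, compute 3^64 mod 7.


Fermat's little theorem: if p is prime and gcd(a,p)=1, then a^(p-1) ≡ 1 (mod p)
p = 7 is prime, gcd(3,7) = 1
Reduce exponent: 64 mod 6 = 4
So 3^64 ≡ 3^4 (mod 7)
3^4 mod 7 = 4

3^64 ≡ 4 (mod 7)


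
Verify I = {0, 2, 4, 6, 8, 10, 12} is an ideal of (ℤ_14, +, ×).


Check ideal conditions for I = {0, 2, 4, 6, 8, 10, 12} in ℤ_14:
(1) I is an additive subgroup? Yes
(2) For r ∈ ℤ_14 and a ∈ I: r·a ∈ I? Yes

Yes, I is an ideal of ℤ_14


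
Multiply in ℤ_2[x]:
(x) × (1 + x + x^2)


Expand and collect like terms; reduce coefficients mod 2:
x^0: 0·1 = 0 ≡ 0 (mod 2)
x^1: 0·1 + 1·1 = 1 ≡ 1 (mod 2)
x^2: 0·1 + 1·1 = 1 ≡ 1 (mod 2)
x^3: 1·1 = 1 ≡ 1 (mod 2)
Result: x + x^2 + x^3

f · g = x + x^2 + x^3


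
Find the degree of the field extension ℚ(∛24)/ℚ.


∛24 has minimal polynomial x³ - 24 (irreducible over ℚ since 24 is not a perfect cube)

[ℚ(∛24)/ℚ] = 3


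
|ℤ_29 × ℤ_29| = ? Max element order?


|ℤ_29 × ℤ_29| = 29 × 29 = 841
Max element order = lcm(29,29) = 29
Cyclic? No (gcd=29)

|ℤ_29×ℤ_29| = 841, max element order = 29


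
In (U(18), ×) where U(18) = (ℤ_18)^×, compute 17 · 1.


Operation: multiplication mod 18
17 · 1 = (a × b) mod 18 with a = 17, b = 1

17 · 1 = 17


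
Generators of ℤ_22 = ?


g generates ℤ_n iff gcd(g,n) = 1
Prime factors of 22: 2, 11
Generators are g ∈ {1,...,21} not divisible by any of these primes.
Generators: {1, 3, 5, 7, 9, 13, 15, 17, 19, 21}
Number of generators = φ(22) = 10

Generators of ℤ_22 = {1, 3, 5, 7, 9, 13, 15, 17, 19, 21}


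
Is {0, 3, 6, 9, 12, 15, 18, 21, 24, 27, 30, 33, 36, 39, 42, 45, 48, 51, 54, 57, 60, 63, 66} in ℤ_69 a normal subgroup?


H = {0, 3, 6, 9, 12, 15, 18, 21, 24, 27, 30, 33, 36, 39, 42, 45, 48, 51, 54, 57, 60, 63, 66} in ℤ_69
ℤ_69 is abelian; every subgroup of an abelian group is normal

Yes, normal subgroup


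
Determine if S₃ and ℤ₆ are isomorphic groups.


Comparing S₃ and ℤ₆:
S₃ is non-abelian, ℤ₆ is abelian

No, S₃ ≇ ℤ₆


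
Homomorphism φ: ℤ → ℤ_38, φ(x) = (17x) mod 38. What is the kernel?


Kernel = preimage of identity
ker(φ) = {x ∈ ℤ : 17x ≡ 0 (mod 38)}. gcd(17,38) = 1, so 17x ≡ 0 (mod 38) ⟺ x ≡ 0 (mod 38/1 = 38). Hence ker(φ) = 38ℤ

ker(φ) = 38ℤ


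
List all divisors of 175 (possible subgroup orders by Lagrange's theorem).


Lagrange's theorem: |H| divides |G|
|G| = 175
Divisors of 175: 1, 5, 7, 25, 35, 175

Possible subgroup orders: {1, 5, 7, 25, 35, 175}


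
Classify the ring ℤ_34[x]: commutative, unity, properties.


ℤ_34 has zero divisors (2·17 ≡ 0), and these lift to constant zero divisors in ℤ_34[x]; so not an integral domain
Commutative: Yes
Integral domain: No
Has unity: Yes

ℤ_34[x]: Commutative=Yes, Unity=Yes


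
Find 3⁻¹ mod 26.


Use the extended Euclidean algorithm to write 1 = 3·s + 26·t; then s mod 26 is the inverse.
Euclidean algorithm:
  3 = 0·26 + 3
  26 = 8·3 + 2
  3 = 1·2 + 1
  2 = 2·1 + 0
gcd(3,26) = 1
Back-substitution gives: 3·(9) + 26·(-1) = 1
So 3⁻¹ ≡ 9 ≡ 9 (mod 26)
Check: 3 × 9 = 27 ≡ 1 (mod 26) ✓

3⁻¹ ≡ 9 (mod 26)


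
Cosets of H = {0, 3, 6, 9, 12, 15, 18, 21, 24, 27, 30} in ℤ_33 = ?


H = {0, 3, 6, 9, 12, 15, 18, 21, 24, 27, 30}, |H| = 11
Number of cosets = |G|/|H| = 33/11 = 3
0 + H = {0, 3, 6, 9, 12, 15, 18, 21, 24, 27, 30}
1 + H = {1, 4, 7, 10, 13, 16, 19, 22, 25, 28, 31}
2 + H = {2, 5, 8, 11, 14, 17, 20, 23, 26, 29, 32}

Cosets: 0+H={0,3,6,9,12,15,18,21,24,27,30}; 1+H={1,4,7,10,13,16,19,22,25,28,31}; 2+H={2,5,8,11,14,17,20,23,26,29,32}


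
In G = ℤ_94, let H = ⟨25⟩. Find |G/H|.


|⟨25⟩| = n / gcd(25, 94) = 94 / 1 = 94
H is normal (ℤ_94 is abelian).
|G/H| = |G| / |H| = 94 / 94 = 1

|G/H| = 1


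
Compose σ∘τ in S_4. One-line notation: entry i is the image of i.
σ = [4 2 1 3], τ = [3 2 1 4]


σ∘τ: apply τ first, then σ
1 →τ 3 →σ 1
2 →τ 2 →σ 2
3 →τ 1 →σ 4
4 →τ 4 →σ 3

σ∘τ = [1 2 4 3]


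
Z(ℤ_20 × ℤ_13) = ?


Z(G) = {g ∈ G | gx = xg for all x ∈ G}
Direct product of abelian groups is abelian, so Z(G) = G

Z(ℤ_20 × ℤ_13) = ℤ_20 × ℤ_13


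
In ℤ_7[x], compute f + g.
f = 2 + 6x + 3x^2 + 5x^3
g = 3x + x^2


Add coefficients mod 7:
x^0: 2 + 0 = 2 (mod 7)
x^1: 6 + 3 = 2 (mod 7)
x^2: 3 + 1 = 4 (mod 7)
x^3: 5 + 0 = 5 (mod 7)
Result: 2 + 2x + 4x^2 + 5x^3

f + g = 2 + 2x + 4x^2 + 5x^3


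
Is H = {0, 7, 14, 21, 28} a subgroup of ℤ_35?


Subgroup test for H = {0, 7, 14, 21, 28} in (ℤ_35, +):
(1) 0 ∈ H? Yes
(2) Closure: for all a,b ∈ H, (a+b) mod 35 ∈ H? Yes
(3) Inverses: for all a ∈ H, -a mod 35 ∈ H? Yes

Yes, H is a subgroup of ℤ_35


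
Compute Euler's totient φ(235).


Factor n: 235 = 5 × 47
φ(n) = n · ∏(1 - 1/p) over distinct primes p | n
φ(235) = 235 · (1 - 1/5) · (1 - 1/47) = 184

φ(235) = 184


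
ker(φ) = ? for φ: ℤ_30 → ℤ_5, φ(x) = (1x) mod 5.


Kernel = preimage of identity
ker(φ) = {x ∈ ℤ_30 : 1x ≡ 0 (mod 5)}. Since 5 | 30, φ is well-defined. The kernel is the cyclic subgroup ⟨5⟩ of ℤ_30 (order 6), i.e. {0, 5, 10, 15, 20, 25}

ker(φ) = {0, 5, 10, 15, 20, 25}


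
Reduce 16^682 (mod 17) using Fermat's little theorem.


Fermat's little theorem: if p is prime and gcd(a,p)=1, then a^(p-1) ≡ 1 (mod p)
p = 17 is prime, gcd(16,17) = 1
Reduce exponent: 682 mod 16 = 10
So 16^682 ≡ 16^10 (mod 17)
16^10 mod 17 = 1

16^682 ≡ 1 (mod 17)


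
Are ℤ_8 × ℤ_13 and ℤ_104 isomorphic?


Comparing ℤ_8 × ℤ_13 and ℤ_104:
gcd(8,13) = 1, so ℤ_8 × ℤ_13 ≅ ℤ_104 (CRT)

Yes, ℤ_8 × ℤ_13 ≅ ℤ_104


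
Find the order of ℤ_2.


ℤ_n has n elements.

|ℤ_2| = 2


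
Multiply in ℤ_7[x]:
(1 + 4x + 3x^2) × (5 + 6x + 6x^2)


Expand and collect like terms; reduce coefficients mod 7:
x^0: 1·5 = 5 ≡ 5 (mod 7)
x^1: 1·6 + 4·5 = 26 ≡ 5 (mod 7)
x^2: 1·6 + 4·6 + 3·5 = 45 ≡ 3 (mod 7)
x^3: 4·6 + 3·6 = 42 ≡ 0 (mod 7)
x^4: 3·6 = 18 ≡ 4 (mod 7)
Result: 5 + 5x + 3x^2 + 4x^4

f · g = 5 + 5x + 3x^2 + 4x^4


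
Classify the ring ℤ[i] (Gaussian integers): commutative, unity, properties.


ℤ[i] is a commutative integral domain with unity 1 (in fact a Euclidean domain)
Commutative: Yes
Integral domain: Yes
Has unity: Yes

ℤ[i] (Gaussian integers): Commutative=Yes, Unity=Yes


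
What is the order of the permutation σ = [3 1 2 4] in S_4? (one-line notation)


Cycle decomposition: (1 3 2)
Cycle lengths: 3
Order = lcm(3) = 3

ord(σ) = 3


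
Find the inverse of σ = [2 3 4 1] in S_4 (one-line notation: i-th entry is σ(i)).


To find σ⁻¹, swap domain and range:
σ(1) = 2 → σ⁻¹(2) = 1
σ(2) = 3 → σ⁻¹(3) = 2
σ(3) = 4 → σ⁻¹(4) = 3
σ(4) = 1 → σ⁻¹(1) = 4

σ⁻¹ = [4 1 2 3]


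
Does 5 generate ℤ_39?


g generates ℤ_n iff gcd(g, n) = 1
gcd(5, 39) = 1
Since gcd = 1, 5 is a generator.

Yes, 5 generates ℤ_39


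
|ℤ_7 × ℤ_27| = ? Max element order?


|ℤ_7 × ℤ_27| = 7 × 27 = 189
Max element order = lcm(7,27) = 189
Cyclic? Yes (gcd=1)

|ℤ_7×ℤ_27| = 189, max element order = 189


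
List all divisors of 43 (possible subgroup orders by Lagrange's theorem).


Lagrange's theorem: |H| divides |G|
|G| = 43
Divisors of 43: 1, 43

Possible subgroup orders: {1, 43}


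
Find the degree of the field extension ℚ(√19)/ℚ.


√19 has minimal polynomial x² - 19 (irreducible over ℚ since 19 is squarefree)

[ℚ(√19)/ℚ] = 2


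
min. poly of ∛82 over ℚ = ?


∛82 satisfies x³ - 82 = 0, irreducible over ℚ (no rational root; 82 is not a perfect cube)

Minimal polynomial: x³ - 82


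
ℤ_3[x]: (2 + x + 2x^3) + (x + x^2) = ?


Add coefficients mod 3:
x^0: 2 + 0 = 2 (mod 3)
x^1: 1 + 1 = 2 (mod 3)
x^2: 0 + 1 = 1 (mod 3)
x^3: 2 + 0 = 2 (mod 3)
Result: 2 + 2x + x^2 + 2x^3

f + g = 2 + 2x + x^2 + 2x^3


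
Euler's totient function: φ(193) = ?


Factor n: 193 = 193
φ(n) = n · ∏(1 - 1/p) over distinct primes p | n
φ(193) = 193 · (1 - 1/193) = 192

φ(193) = 192


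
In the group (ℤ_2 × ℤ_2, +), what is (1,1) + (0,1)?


Operation: componentwise addition mod (2, 2)
(1,1) + (0,1) = ((a₁+b₁) mod 2, (a₂+b₂) mod 2) with a = (1,1), b = (0,1)

(1,1) + (0,1) = (1,0)


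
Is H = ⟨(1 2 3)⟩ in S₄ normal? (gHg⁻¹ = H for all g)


H = ⟨(1 2 3)⟩ in S₄
(1 4)(1 2 3)(1 4)⁻¹ = (4 2 3) ∉ ⟨(1 2 3)⟩

No, not a normal subgroup


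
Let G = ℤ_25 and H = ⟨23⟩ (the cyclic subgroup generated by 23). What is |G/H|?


|⟨23⟩| = n / gcd(23, 25) = 25 / 1 = 25
H is normal (ℤ_25 is abelian).
|G/H| = |G| / |H| = 25 / 25 = 1

|G/H| = 1


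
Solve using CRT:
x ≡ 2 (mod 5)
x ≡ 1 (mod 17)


m₁ = 5, m₂ = 17, gcd = 1, so CRT applies. M = m₁·m₂ = 85
Let M₁ = M/m₁ = 17, M₂ = M/m₂ = 5
Find y₁ ≡ M₁⁻¹ (mod m₁): 17⁻¹ ≡ 3 (mod 5)
Find y₂ ≡ M₂⁻¹ (mod m₂): 5⁻¹ ≡ 7 (mod 17)
x = a₁·M₁·y₁ + a₂·M₂·y₂ = 2·17·3 + 1·5·7 = 137
Reduce mod 85: x ≡ 52
Check: 52 mod 5 = 2 ✓, 52 mod 17 = 1 ✓

x ≡ 52 (mod 85)


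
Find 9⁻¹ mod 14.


Use the extended Euclidean algorithm to write 1 = 9·s + 14·t; then s mod 14 is the inverse.
Euclidean algorithm:
  9 = 0·14 + 9
  14 = 1·9 + 5
  9 = 1·5 + 4
  5 = 1·4 + 1
  4 = 4·1 + 0
gcd(9,14) = 1
Back-substitution gives: 9·(-3) + 14·(2) = 1
So 9⁻¹ ≡ -3 ≡ 11 (mod 14)
Check: 9 × 11 = 99 ≡ 1 (mod 14) ✓

9⁻¹ ≡ 11 (mod 14)


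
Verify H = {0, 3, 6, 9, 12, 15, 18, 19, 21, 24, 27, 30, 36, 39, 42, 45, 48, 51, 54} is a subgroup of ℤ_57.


Subgroup test for H = {0, 3, 6, 9, 12, 15, 18, 19, 21, 24, 27, 30, 36, 39, 42, 45, 48, 51, 54} in (ℤ_57, +):
(1) 0 ∈ H? Yes
(2) Closure: for all a,b ∈ H, (a+b) mod 57 ∈ H? No  [counterexample: 3 + 19 = 22 ∉ H]
(3) Inverses: for all a ∈ H, -a mod 57 ∈ H? No

No, H is not a subgroup of ℤ_57


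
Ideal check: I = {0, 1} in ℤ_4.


Check ideal conditions for I = {0, 1} in ℤ_4:
(1) I is an additive subgroup? No
(2) For r ∈ ℤ_4 and a ∈ I: r·a ∈ I? No  [counterexample: r=2, a=1, r·a mod 4 = 2 ∉ I]

No, I is not an ideal of ℤ_4


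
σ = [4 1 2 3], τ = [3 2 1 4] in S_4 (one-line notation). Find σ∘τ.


σ∘τ: apply τ first, then σ
1 →τ 3 →σ 2
2 →τ 2 →σ 1
3 →τ 1 →σ 4
4 →τ 4 →σ 3

σ∘τ = [2 1 4 3]


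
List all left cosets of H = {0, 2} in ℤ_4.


H = {0, 2}, |H| = 2
Number of cosets = |G|/|H| = 4/2 = 2
0 + H = {0, 2}
1 + H = {1, 3}

Cosets: 0+H={0,2}; 1+H={1,3}


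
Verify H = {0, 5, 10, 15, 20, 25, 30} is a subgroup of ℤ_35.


Subgroup test for H = {0, 5, 10, 15, 20, 25, 30} in (ℤ_35, +):
(1) 0 ∈ H? Yes
(2) Closure: for all a,b ∈ H, (a+b) mod 35 ∈ H? Yes
(3) Inverses: for all a ∈ H, -a mod 35 ∈ H? Yes

Yes, H is a subgroup of ℤ_35


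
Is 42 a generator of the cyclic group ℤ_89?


g generates ℤ_n iff gcd(g, n) = 1
gcd(42, 89) = 1
Since gcd = 1, 42 is a generator.

Yes, 42 generates ℤ_89


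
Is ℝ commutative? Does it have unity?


ℝ is a field: commutative, has unity, every nonzero element is a unit (hence an integral domain)
Commutative: Yes
Integral domain: Yes
Has unity: Yes

ℝ: Commutative=Yes, Unity=Yes
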